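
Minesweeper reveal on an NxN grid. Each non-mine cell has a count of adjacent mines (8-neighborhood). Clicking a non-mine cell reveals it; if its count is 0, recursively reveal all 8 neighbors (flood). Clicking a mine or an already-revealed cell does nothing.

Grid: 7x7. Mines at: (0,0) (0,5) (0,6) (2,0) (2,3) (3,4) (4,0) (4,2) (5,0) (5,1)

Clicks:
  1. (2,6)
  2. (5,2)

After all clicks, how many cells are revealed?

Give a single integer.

Click 1 (2,6) count=0: revealed 20 new [(1,5) (1,6) (2,5) (2,6) (3,5) (3,6) (4,3) (4,4) (4,5) (4,6) (5,2) (5,3) (5,4) (5,5) (5,6) (6,2) (6,3) (6,4) (6,5) (6,6)] -> total=20
Click 2 (5,2) count=2: revealed 0 new [(none)] -> total=20

Answer: 20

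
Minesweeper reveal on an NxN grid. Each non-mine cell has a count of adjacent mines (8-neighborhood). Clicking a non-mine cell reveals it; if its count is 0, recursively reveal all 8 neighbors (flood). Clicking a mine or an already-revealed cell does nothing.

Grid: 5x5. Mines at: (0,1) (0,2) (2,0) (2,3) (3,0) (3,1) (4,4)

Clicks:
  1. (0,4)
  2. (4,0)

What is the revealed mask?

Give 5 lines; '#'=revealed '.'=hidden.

Click 1 (0,4) count=0: revealed 4 new [(0,3) (0,4) (1,3) (1,4)] -> total=4
Click 2 (4,0) count=2: revealed 1 new [(4,0)] -> total=5

Answer: ...##
...##
.....
.....
#....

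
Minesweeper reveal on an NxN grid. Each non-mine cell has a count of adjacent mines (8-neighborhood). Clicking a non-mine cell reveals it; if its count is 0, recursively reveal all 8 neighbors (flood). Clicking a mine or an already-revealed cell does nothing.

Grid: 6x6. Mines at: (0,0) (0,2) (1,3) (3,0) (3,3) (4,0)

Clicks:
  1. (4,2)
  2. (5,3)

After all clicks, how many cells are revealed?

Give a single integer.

Click 1 (4,2) count=1: revealed 1 new [(4,2)] -> total=1
Click 2 (5,3) count=0: revealed 17 new [(0,4) (0,5) (1,4) (1,5) (2,4) (2,5) (3,4) (3,5) (4,1) (4,3) (4,4) (4,5) (5,1) (5,2) (5,3) (5,4) (5,5)] -> total=18

Answer: 18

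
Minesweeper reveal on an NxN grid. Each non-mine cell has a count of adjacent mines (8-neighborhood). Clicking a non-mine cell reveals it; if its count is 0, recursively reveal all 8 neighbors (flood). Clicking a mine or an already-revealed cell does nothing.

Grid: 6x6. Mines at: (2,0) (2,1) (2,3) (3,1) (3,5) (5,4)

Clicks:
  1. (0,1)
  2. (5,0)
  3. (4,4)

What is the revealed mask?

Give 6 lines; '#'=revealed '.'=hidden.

Answer: ######
######
....##
......
#####.
####..

Derivation:
Click 1 (0,1) count=0: revealed 14 new [(0,0) (0,1) (0,2) (0,3) (0,4) (0,5) (1,0) (1,1) (1,2) (1,3) (1,4) (1,5) (2,4) (2,5)] -> total=14
Click 2 (5,0) count=0: revealed 8 new [(4,0) (4,1) (4,2) (4,3) (5,0) (5,1) (5,2) (5,3)] -> total=22
Click 3 (4,4) count=2: revealed 1 new [(4,4)] -> total=23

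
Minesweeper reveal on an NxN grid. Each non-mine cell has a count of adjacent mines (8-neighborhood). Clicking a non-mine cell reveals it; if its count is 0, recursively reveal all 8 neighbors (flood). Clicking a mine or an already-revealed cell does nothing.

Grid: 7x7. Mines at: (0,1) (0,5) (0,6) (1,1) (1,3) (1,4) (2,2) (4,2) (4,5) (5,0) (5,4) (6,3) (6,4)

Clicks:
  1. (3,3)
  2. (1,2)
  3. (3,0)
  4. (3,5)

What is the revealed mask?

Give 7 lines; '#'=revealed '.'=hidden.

Click 1 (3,3) count=2: revealed 1 new [(3,3)] -> total=1
Click 2 (1,2) count=4: revealed 1 new [(1,2)] -> total=2
Click 3 (3,0) count=0: revealed 6 new [(2,0) (2,1) (3,0) (3,1) (4,0) (4,1)] -> total=8
Click 4 (3,5) count=1: revealed 1 new [(3,5)] -> total=9

Answer: .......
..#....
##.....
##.#.#.
##.....
.......
.......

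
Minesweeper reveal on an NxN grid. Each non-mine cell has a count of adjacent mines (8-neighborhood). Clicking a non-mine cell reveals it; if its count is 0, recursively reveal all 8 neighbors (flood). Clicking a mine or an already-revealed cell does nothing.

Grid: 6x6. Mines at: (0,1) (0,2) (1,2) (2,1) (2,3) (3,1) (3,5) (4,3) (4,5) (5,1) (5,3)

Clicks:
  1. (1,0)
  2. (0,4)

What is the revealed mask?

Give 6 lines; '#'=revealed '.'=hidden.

Answer: ...###
#..###
....##
......
......
......

Derivation:
Click 1 (1,0) count=2: revealed 1 new [(1,0)] -> total=1
Click 2 (0,4) count=0: revealed 8 new [(0,3) (0,4) (0,5) (1,3) (1,4) (1,5) (2,4) (2,5)] -> total=9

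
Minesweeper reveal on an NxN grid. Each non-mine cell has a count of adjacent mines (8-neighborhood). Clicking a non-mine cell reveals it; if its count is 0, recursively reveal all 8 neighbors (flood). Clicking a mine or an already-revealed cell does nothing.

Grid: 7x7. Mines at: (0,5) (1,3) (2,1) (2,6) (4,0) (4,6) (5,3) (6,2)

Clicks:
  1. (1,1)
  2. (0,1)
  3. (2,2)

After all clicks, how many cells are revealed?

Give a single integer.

Click 1 (1,1) count=1: revealed 1 new [(1,1)] -> total=1
Click 2 (0,1) count=0: revealed 5 new [(0,0) (0,1) (0,2) (1,0) (1,2)] -> total=6
Click 3 (2,2) count=2: revealed 1 new [(2,2)] -> total=7

Answer: 7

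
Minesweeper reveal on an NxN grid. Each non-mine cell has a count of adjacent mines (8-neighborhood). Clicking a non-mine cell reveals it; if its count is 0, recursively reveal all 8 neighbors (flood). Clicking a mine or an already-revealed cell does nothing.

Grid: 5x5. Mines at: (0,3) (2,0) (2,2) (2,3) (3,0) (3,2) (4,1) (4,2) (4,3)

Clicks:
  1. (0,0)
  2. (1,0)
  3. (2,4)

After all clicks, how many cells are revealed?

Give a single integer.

Click 1 (0,0) count=0: revealed 6 new [(0,0) (0,1) (0,2) (1,0) (1,1) (1,2)] -> total=6
Click 2 (1,0) count=1: revealed 0 new [(none)] -> total=6
Click 3 (2,4) count=1: revealed 1 new [(2,4)] -> total=7

Answer: 7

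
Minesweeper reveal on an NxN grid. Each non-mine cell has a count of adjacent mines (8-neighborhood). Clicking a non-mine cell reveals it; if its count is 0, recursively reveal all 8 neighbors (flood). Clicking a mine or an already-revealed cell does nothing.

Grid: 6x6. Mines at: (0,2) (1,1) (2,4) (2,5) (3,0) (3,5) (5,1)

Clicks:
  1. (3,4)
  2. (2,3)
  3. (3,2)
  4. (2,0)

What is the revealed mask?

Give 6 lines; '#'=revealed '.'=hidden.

Click 1 (3,4) count=3: revealed 1 new [(3,4)] -> total=1
Click 2 (2,3) count=1: revealed 1 new [(2,3)] -> total=2
Click 3 (3,2) count=0: revealed 14 new [(2,1) (2,2) (3,1) (3,2) (3,3) (4,1) (4,2) (4,3) (4,4) (4,5) (5,2) (5,3) (5,4) (5,5)] -> total=16
Click 4 (2,0) count=2: revealed 1 new [(2,0)] -> total=17

Answer: ......
......
####..
.####.
.#####
..####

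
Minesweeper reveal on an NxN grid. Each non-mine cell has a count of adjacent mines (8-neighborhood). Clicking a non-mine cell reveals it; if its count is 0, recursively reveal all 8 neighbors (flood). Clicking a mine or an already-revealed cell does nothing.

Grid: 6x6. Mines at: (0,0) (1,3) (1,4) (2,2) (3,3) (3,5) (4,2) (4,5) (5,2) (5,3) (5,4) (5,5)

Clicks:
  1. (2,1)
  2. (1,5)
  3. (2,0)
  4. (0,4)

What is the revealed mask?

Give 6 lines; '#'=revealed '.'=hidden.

Answer: ....#.
##...#
##....
##....
##....
##....

Derivation:
Click 1 (2,1) count=1: revealed 1 new [(2,1)] -> total=1
Click 2 (1,5) count=1: revealed 1 new [(1,5)] -> total=2
Click 3 (2,0) count=0: revealed 9 new [(1,0) (1,1) (2,0) (3,0) (3,1) (4,0) (4,1) (5,0) (5,1)] -> total=11
Click 4 (0,4) count=2: revealed 1 new [(0,4)] -> total=12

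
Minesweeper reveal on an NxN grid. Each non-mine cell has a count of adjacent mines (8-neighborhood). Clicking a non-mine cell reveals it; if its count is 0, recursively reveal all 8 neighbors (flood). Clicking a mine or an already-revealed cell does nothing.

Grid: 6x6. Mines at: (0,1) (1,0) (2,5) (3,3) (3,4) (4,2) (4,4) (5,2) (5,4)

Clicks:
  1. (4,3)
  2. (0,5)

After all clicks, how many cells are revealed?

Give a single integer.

Answer: 12

Derivation:
Click 1 (4,3) count=6: revealed 1 new [(4,3)] -> total=1
Click 2 (0,5) count=0: revealed 11 new [(0,2) (0,3) (0,4) (0,5) (1,2) (1,3) (1,4) (1,5) (2,2) (2,3) (2,4)] -> total=12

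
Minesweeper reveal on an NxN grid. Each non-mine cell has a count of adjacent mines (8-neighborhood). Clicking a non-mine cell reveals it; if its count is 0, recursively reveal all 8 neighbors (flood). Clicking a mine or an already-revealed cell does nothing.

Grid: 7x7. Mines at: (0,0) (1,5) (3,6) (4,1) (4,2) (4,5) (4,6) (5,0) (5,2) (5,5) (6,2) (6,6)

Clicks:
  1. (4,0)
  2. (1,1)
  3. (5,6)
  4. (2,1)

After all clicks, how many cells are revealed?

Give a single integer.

Answer: 21

Derivation:
Click 1 (4,0) count=2: revealed 1 new [(4,0)] -> total=1
Click 2 (1,1) count=1: revealed 1 new [(1,1)] -> total=2
Click 3 (5,6) count=4: revealed 1 new [(5,6)] -> total=3
Click 4 (2,1) count=0: revealed 18 new [(0,1) (0,2) (0,3) (0,4) (1,0) (1,2) (1,3) (1,4) (2,0) (2,1) (2,2) (2,3) (2,4) (3,0) (3,1) (3,2) (3,3) (3,4)] -> total=21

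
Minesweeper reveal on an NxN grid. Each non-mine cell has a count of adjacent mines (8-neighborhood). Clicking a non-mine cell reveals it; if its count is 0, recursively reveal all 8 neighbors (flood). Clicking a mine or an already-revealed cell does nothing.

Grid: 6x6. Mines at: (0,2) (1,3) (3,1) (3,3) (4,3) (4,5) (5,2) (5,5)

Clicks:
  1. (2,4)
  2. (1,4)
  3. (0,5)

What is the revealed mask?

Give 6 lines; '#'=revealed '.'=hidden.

Answer: ....##
....##
....##
....##
......
......

Derivation:
Click 1 (2,4) count=2: revealed 1 new [(2,4)] -> total=1
Click 2 (1,4) count=1: revealed 1 new [(1,4)] -> total=2
Click 3 (0,5) count=0: revealed 6 new [(0,4) (0,5) (1,5) (2,5) (3,4) (3,5)] -> total=8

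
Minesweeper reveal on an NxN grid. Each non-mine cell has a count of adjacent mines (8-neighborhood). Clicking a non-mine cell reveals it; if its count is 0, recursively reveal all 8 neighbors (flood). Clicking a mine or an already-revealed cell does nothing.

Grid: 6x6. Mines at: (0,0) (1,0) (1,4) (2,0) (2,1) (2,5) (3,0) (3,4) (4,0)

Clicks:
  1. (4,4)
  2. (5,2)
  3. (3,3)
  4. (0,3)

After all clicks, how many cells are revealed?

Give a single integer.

Click 1 (4,4) count=1: revealed 1 new [(4,4)] -> total=1
Click 2 (5,2) count=0: revealed 12 new [(3,1) (3,2) (3,3) (4,1) (4,2) (4,3) (4,5) (5,1) (5,2) (5,3) (5,4) (5,5)] -> total=13
Click 3 (3,3) count=1: revealed 0 new [(none)] -> total=13
Click 4 (0,3) count=1: revealed 1 new [(0,3)] -> total=14

Answer: 14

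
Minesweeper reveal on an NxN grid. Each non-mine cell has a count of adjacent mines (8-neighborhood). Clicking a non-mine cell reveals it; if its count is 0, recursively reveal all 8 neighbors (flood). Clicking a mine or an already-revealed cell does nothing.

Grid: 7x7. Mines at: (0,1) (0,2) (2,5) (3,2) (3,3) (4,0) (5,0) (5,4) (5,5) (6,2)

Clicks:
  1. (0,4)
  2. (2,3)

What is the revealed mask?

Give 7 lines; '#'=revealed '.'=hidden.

Click 1 (0,4) count=0: revealed 8 new [(0,3) (0,4) (0,5) (0,6) (1,3) (1,4) (1,5) (1,6)] -> total=8
Click 2 (2,3) count=2: revealed 1 new [(2,3)] -> total=9

Answer: ...####
...####
...#...
.......
.......
.......
.......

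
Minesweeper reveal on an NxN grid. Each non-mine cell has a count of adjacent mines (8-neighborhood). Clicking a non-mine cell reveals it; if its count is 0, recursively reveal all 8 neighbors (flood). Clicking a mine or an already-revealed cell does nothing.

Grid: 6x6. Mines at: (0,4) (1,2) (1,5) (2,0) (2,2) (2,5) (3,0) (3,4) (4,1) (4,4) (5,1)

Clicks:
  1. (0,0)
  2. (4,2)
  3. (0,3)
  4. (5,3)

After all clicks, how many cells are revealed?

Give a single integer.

Answer: 7

Derivation:
Click 1 (0,0) count=0: revealed 4 new [(0,0) (0,1) (1,0) (1,1)] -> total=4
Click 2 (4,2) count=2: revealed 1 new [(4,2)] -> total=5
Click 3 (0,3) count=2: revealed 1 new [(0,3)] -> total=6
Click 4 (5,3) count=1: revealed 1 new [(5,3)] -> total=7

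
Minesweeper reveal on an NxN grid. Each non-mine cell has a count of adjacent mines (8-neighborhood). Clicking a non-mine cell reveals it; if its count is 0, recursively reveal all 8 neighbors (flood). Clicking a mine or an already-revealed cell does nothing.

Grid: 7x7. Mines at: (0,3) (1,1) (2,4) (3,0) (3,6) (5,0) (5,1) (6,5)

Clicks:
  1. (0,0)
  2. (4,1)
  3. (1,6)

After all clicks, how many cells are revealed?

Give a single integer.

Answer: 10

Derivation:
Click 1 (0,0) count=1: revealed 1 new [(0,0)] -> total=1
Click 2 (4,1) count=3: revealed 1 new [(4,1)] -> total=2
Click 3 (1,6) count=0: revealed 8 new [(0,4) (0,5) (0,6) (1,4) (1,5) (1,6) (2,5) (2,6)] -> total=10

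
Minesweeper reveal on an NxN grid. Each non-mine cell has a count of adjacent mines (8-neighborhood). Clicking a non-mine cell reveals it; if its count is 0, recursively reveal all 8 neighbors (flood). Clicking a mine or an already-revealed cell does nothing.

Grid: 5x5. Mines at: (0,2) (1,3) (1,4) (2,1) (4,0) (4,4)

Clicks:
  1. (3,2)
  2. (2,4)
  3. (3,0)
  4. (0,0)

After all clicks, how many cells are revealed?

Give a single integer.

Answer: 7

Derivation:
Click 1 (3,2) count=1: revealed 1 new [(3,2)] -> total=1
Click 2 (2,4) count=2: revealed 1 new [(2,4)] -> total=2
Click 3 (3,0) count=2: revealed 1 new [(3,0)] -> total=3
Click 4 (0,0) count=0: revealed 4 new [(0,0) (0,1) (1,0) (1,1)] -> total=7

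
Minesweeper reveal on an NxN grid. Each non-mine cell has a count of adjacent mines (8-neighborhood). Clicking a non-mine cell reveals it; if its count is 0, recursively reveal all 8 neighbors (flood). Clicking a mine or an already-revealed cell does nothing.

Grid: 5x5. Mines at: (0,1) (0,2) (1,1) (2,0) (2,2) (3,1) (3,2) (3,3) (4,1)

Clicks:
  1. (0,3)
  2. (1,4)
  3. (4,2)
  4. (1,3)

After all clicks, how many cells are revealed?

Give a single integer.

Answer: 7

Derivation:
Click 1 (0,3) count=1: revealed 1 new [(0,3)] -> total=1
Click 2 (1,4) count=0: revealed 5 new [(0,4) (1,3) (1,4) (2,3) (2,4)] -> total=6
Click 3 (4,2) count=4: revealed 1 new [(4,2)] -> total=7
Click 4 (1,3) count=2: revealed 0 new [(none)] -> total=7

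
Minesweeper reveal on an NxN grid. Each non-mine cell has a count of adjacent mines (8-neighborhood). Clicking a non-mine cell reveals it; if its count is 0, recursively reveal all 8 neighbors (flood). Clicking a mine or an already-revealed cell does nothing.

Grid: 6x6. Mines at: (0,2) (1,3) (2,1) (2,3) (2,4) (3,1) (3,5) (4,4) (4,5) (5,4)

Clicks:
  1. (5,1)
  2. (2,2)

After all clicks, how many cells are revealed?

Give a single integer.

Answer: 9

Derivation:
Click 1 (5,1) count=0: revealed 8 new [(4,0) (4,1) (4,2) (4,3) (5,0) (5,1) (5,2) (5,3)] -> total=8
Click 2 (2,2) count=4: revealed 1 new [(2,2)] -> total=9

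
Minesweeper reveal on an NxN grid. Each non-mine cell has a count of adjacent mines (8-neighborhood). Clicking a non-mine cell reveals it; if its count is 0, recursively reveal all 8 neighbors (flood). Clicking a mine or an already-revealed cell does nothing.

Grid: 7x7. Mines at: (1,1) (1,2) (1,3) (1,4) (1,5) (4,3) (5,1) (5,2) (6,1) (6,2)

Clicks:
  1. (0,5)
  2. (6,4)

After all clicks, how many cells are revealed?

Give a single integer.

Answer: 18

Derivation:
Click 1 (0,5) count=2: revealed 1 new [(0,5)] -> total=1
Click 2 (6,4) count=0: revealed 17 new [(2,4) (2,5) (2,6) (3,4) (3,5) (3,6) (4,4) (4,5) (4,6) (5,3) (5,4) (5,5) (5,6) (6,3) (6,4) (6,5) (6,6)] -> total=18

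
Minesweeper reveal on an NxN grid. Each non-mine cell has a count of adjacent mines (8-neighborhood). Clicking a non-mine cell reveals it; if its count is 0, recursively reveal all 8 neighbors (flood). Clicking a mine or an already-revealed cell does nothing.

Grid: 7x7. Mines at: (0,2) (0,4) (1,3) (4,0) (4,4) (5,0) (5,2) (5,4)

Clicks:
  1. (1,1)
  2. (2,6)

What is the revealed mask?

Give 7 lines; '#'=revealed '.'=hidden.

Answer: .....##
.#..###
....###
....###
.....##
.....##
.....##

Derivation:
Click 1 (1,1) count=1: revealed 1 new [(1,1)] -> total=1
Click 2 (2,6) count=0: revealed 17 new [(0,5) (0,6) (1,4) (1,5) (1,6) (2,4) (2,5) (2,6) (3,4) (3,5) (3,6) (4,5) (4,6) (5,5) (5,6) (6,5) (6,6)] -> total=18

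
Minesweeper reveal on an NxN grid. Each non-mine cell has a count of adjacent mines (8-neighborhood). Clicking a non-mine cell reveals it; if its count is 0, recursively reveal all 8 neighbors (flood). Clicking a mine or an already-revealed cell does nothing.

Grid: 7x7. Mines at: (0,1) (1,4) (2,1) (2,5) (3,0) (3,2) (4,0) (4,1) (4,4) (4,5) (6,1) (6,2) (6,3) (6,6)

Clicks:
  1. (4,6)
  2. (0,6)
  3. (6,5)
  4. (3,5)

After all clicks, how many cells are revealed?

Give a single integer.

Answer: 7

Derivation:
Click 1 (4,6) count=1: revealed 1 new [(4,6)] -> total=1
Click 2 (0,6) count=0: revealed 4 new [(0,5) (0,6) (1,5) (1,6)] -> total=5
Click 3 (6,5) count=1: revealed 1 new [(6,5)] -> total=6
Click 4 (3,5) count=3: revealed 1 new [(3,5)] -> total=7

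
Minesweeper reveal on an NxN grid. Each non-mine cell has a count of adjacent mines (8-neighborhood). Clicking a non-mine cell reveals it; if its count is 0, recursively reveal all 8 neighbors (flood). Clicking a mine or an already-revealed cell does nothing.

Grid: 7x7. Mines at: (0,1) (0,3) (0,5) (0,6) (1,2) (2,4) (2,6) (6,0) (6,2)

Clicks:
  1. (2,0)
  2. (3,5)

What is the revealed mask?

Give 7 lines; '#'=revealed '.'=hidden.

Click 1 (2,0) count=0: revealed 31 new [(1,0) (1,1) (2,0) (2,1) (2,2) (2,3) (3,0) (3,1) (3,2) (3,3) (3,4) (3,5) (3,6) (4,0) (4,1) (4,2) (4,3) (4,4) (4,5) (4,6) (5,0) (5,1) (5,2) (5,3) (5,4) (5,5) (5,6) (6,3) (6,4) (6,5) (6,6)] -> total=31
Click 2 (3,5) count=2: revealed 0 new [(none)] -> total=31

Answer: .......
##.....
####...
#######
#######
#######
...####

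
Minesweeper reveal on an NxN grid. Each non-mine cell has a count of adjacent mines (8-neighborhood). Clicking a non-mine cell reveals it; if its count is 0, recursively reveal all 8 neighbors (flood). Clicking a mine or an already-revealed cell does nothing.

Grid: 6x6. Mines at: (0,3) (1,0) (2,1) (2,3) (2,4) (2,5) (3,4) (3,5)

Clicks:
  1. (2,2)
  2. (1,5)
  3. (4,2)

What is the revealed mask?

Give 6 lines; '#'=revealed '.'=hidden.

Click 1 (2,2) count=2: revealed 1 new [(2,2)] -> total=1
Click 2 (1,5) count=2: revealed 1 new [(1,5)] -> total=2
Click 3 (4,2) count=0: revealed 16 new [(3,0) (3,1) (3,2) (3,3) (4,0) (4,1) (4,2) (4,3) (4,4) (4,5) (5,0) (5,1) (5,2) (5,3) (5,4) (5,5)] -> total=18

Answer: ......
.....#
..#...
####..
######
######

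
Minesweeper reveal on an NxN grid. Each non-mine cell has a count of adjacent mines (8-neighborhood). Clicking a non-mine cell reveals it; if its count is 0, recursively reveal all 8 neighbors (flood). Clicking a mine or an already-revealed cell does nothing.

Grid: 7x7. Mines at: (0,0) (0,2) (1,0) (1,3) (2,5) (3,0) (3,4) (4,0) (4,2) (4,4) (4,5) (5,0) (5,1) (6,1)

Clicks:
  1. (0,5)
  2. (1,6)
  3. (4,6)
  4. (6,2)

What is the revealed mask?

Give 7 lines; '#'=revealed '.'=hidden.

Answer: ....###
....###
.......
.......
......#
.......
..#....

Derivation:
Click 1 (0,5) count=0: revealed 6 new [(0,4) (0,5) (0,6) (1,4) (1,5) (1,6)] -> total=6
Click 2 (1,6) count=1: revealed 0 new [(none)] -> total=6
Click 3 (4,6) count=1: revealed 1 new [(4,6)] -> total=7
Click 4 (6,2) count=2: revealed 1 new [(6,2)] -> total=8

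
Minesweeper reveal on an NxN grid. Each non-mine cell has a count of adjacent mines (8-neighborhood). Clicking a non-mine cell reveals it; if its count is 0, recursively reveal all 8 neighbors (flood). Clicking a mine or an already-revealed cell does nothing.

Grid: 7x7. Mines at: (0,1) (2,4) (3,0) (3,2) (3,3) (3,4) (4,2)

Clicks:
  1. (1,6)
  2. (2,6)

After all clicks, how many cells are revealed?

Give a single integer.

Click 1 (1,6) count=0: revealed 34 new [(0,2) (0,3) (0,4) (0,5) (0,6) (1,2) (1,3) (1,4) (1,5) (1,6) (2,5) (2,6) (3,5) (3,6) (4,0) (4,1) (4,3) (4,4) (4,5) (4,6) (5,0) (5,1) (5,2) (5,3) (5,4) (5,5) (5,6) (6,0) (6,1) (6,2) (6,3) (6,4) (6,5) (6,6)] -> total=34
Click 2 (2,6) count=0: revealed 0 new [(none)] -> total=34

Answer: 34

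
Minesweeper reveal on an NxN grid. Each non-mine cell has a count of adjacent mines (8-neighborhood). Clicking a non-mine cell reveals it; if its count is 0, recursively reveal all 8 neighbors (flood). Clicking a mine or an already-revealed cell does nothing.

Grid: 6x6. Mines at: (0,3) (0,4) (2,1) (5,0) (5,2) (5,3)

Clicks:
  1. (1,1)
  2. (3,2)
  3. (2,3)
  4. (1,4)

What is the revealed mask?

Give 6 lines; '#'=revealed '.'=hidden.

Answer: ......
.#####
..####
..####
..####
....##

Derivation:
Click 1 (1,1) count=1: revealed 1 new [(1,1)] -> total=1
Click 2 (3,2) count=1: revealed 1 new [(3,2)] -> total=2
Click 3 (2,3) count=0: revealed 17 new [(1,2) (1,3) (1,4) (1,5) (2,2) (2,3) (2,4) (2,5) (3,3) (3,4) (3,5) (4,2) (4,3) (4,4) (4,5) (5,4) (5,5)] -> total=19
Click 4 (1,4) count=2: revealed 0 new [(none)] -> total=19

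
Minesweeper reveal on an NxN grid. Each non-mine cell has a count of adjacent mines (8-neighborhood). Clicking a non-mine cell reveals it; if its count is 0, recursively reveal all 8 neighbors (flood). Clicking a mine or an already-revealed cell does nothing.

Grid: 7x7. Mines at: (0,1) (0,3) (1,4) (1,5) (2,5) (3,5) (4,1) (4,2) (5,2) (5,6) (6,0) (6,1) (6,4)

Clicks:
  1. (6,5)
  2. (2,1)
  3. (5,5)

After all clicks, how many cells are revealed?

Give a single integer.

Click 1 (6,5) count=2: revealed 1 new [(6,5)] -> total=1
Click 2 (2,1) count=0: revealed 12 new [(1,0) (1,1) (1,2) (1,3) (2,0) (2,1) (2,2) (2,3) (3,0) (3,1) (3,2) (3,3)] -> total=13
Click 3 (5,5) count=2: revealed 1 new [(5,5)] -> total=14

Answer: 14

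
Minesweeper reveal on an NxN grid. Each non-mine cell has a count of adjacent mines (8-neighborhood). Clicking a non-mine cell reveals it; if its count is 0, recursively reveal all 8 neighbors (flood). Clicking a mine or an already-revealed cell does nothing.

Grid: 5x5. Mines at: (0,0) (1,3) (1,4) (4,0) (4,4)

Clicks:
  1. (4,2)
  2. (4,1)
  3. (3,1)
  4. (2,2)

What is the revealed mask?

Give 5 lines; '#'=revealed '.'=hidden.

Click 1 (4,2) count=0: revealed 14 new [(1,0) (1,1) (1,2) (2,0) (2,1) (2,2) (2,3) (3,0) (3,1) (3,2) (3,3) (4,1) (4,2) (4,3)] -> total=14
Click 2 (4,1) count=1: revealed 0 new [(none)] -> total=14
Click 3 (3,1) count=1: revealed 0 new [(none)] -> total=14
Click 4 (2,2) count=1: revealed 0 new [(none)] -> total=14

Answer: .....
###..
####.
####.
.###.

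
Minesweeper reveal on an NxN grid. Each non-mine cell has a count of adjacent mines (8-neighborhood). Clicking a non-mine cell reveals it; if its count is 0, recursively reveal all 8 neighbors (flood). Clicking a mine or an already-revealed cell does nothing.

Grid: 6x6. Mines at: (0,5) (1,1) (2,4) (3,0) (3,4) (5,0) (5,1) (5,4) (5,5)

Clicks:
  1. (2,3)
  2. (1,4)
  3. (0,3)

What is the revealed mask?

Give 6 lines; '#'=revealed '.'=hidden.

Click 1 (2,3) count=2: revealed 1 new [(2,3)] -> total=1
Click 2 (1,4) count=2: revealed 1 new [(1,4)] -> total=2
Click 3 (0,3) count=0: revealed 5 new [(0,2) (0,3) (0,4) (1,2) (1,3)] -> total=7

Answer: ..###.
..###.
...#..
......
......
......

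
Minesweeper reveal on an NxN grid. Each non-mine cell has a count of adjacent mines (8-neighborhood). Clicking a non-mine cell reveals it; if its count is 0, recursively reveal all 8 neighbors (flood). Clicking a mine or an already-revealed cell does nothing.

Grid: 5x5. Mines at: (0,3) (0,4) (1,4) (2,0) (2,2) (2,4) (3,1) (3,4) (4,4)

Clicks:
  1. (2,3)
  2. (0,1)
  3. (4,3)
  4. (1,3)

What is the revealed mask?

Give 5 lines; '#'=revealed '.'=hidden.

Click 1 (2,3) count=4: revealed 1 new [(2,3)] -> total=1
Click 2 (0,1) count=0: revealed 6 new [(0,0) (0,1) (0,2) (1,0) (1,1) (1,2)] -> total=7
Click 3 (4,3) count=2: revealed 1 new [(4,3)] -> total=8
Click 4 (1,3) count=5: revealed 1 new [(1,3)] -> total=9

Answer: ###..
####.
...#.
.....
...#.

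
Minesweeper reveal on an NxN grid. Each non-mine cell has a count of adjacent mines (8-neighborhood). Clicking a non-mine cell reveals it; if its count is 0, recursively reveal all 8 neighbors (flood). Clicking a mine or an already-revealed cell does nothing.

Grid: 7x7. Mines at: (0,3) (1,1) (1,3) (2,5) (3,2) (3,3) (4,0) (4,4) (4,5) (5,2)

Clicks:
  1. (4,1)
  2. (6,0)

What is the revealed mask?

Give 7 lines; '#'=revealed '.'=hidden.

Answer: .......
.......
.......
.......
.#.....
##.....
##.....

Derivation:
Click 1 (4,1) count=3: revealed 1 new [(4,1)] -> total=1
Click 2 (6,0) count=0: revealed 4 new [(5,0) (5,1) (6,0) (6,1)] -> total=5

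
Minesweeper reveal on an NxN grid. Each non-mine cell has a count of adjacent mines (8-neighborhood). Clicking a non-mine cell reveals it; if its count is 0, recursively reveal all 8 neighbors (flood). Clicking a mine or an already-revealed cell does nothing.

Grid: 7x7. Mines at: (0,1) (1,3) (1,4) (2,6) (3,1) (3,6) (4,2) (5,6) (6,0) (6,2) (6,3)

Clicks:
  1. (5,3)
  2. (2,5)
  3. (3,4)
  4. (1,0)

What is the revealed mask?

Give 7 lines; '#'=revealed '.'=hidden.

Click 1 (5,3) count=3: revealed 1 new [(5,3)] -> total=1
Click 2 (2,5) count=3: revealed 1 new [(2,5)] -> total=2
Click 3 (3,4) count=0: revealed 10 new [(2,3) (2,4) (3,3) (3,4) (3,5) (4,3) (4,4) (4,5) (5,4) (5,5)] -> total=12
Click 4 (1,0) count=1: revealed 1 new [(1,0)] -> total=13

Answer: .......
#......
...###.
...###.
...###.
...###.
.......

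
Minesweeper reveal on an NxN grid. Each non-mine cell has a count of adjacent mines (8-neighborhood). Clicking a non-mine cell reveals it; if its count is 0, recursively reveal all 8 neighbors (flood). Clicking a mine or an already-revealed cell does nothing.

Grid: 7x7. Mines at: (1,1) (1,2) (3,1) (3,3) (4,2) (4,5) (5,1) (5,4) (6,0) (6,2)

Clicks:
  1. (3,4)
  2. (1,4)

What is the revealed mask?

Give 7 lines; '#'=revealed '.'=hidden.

Click 1 (3,4) count=2: revealed 1 new [(3,4)] -> total=1
Click 2 (1,4) count=0: revealed 14 new [(0,3) (0,4) (0,5) (0,6) (1,3) (1,4) (1,5) (1,6) (2,3) (2,4) (2,5) (2,6) (3,5) (3,6)] -> total=15

Answer: ...####
...####
...####
....###
.......
.......
.......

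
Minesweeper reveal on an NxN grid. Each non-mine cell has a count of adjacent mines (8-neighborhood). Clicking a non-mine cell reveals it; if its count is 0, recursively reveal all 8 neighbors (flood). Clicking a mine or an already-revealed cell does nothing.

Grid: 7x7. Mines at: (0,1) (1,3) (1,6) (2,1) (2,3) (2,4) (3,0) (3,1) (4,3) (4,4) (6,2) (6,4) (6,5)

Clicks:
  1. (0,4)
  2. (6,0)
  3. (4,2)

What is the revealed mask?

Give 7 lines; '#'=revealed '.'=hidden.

Click 1 (0,4) count=1: revealed 1 new [(0,4)] -> total=1
Click 2 (6,0) count=0: revealed 6 new [(4,0) (4,1) (5,0) (5,1) (6,0) (6,1)] -> total=7
Click 3 (4,2) count=2: revealed 1 new [(4,2)] -> total=8

Answer: ....#..
.......
.......
.......
###....
##.....
##.....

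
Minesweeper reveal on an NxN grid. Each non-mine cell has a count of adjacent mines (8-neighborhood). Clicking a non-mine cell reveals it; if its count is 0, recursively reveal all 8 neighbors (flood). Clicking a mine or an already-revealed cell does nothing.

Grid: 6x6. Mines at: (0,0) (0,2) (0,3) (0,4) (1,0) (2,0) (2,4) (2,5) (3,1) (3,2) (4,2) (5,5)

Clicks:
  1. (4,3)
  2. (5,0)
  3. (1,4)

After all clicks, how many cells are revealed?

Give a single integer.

Answer: 6

Derivation:
Click 1 (4,3) count=2: revealed 1 new [(4,3)] -> total=1
Click 2 (5,0) count=0: revealed 4 new [(4,0) (4,1) (5,0) (5,1)] -> total=5
Click 3 (1,4) count=4: revealed 1 new [(1,4)] -> total=6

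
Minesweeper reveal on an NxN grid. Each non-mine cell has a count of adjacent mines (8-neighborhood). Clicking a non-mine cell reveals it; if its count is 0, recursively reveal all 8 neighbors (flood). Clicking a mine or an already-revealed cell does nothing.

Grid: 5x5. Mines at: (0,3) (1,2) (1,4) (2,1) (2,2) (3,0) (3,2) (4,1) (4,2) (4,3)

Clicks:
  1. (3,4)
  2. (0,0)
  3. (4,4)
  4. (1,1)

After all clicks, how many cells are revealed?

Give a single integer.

Click 1 (3,4) count=1: revealed 1 new [(3,4)] -> total=1
Click 2 (0,0) count=0: revealed 4 new [(0,0) (0,1) (1,0) (1,1)] -> total=5
Click 3 (4,4) count=1: revealed 1 new [(4,4)] -> total=6
Click 4 (1,1) count=3: revealed 0 new [(none)] -> total=6

Answer: 6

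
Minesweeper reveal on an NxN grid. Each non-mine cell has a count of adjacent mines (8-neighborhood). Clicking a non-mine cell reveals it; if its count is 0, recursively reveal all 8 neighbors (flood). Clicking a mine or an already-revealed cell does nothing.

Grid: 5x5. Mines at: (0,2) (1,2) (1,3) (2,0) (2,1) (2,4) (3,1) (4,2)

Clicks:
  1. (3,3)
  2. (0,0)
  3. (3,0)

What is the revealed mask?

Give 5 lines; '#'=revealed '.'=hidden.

Answer: ##...
##...
.....
#..#.
.....

Derivation:
Click 1 (3,3) count=2: revealed 1 new [(3,3)] -> total=1
Click 2 (0,0) count=0: revealed 4 new [(0,0) (0,1) (1,0) (1,1)] -> total=5
Click 3 (3,0) count=3: revealed 1 new [(3,0)] -> total=6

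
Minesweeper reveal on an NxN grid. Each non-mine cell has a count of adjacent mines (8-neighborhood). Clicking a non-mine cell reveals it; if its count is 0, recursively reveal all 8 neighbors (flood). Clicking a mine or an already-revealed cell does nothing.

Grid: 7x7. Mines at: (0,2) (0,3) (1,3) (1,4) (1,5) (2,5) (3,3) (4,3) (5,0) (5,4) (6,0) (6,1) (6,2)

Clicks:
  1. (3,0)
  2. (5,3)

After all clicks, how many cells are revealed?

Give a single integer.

Click 1 (3,0) count=0: revealed 14 new [(0,0) (0,1) (1,0) (1,1) (1,2) (2,0) (2,1) (2,2) (3,0) (3,1) (3,2) (4,0) (4,1) (4,2)] -> total=14
Click 2 (5,3) count=3: revealed 1 new [(5,3)] -> total=15

Answer: 15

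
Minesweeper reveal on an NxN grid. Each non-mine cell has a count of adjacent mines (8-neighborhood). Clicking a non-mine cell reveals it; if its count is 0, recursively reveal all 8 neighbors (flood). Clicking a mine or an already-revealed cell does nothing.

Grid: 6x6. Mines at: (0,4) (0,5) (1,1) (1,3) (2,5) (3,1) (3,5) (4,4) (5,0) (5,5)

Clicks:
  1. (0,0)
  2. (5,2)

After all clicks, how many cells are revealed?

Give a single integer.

Click 1 (0,0) count=1: revealed 1 new [(0,0)] -> total=1
Click 2 (5,2) count=0: revealed 6 new [(4,1) (4,2) (4,3) (5,1) (5,2) (5,3)] -> total=7

Answer: 7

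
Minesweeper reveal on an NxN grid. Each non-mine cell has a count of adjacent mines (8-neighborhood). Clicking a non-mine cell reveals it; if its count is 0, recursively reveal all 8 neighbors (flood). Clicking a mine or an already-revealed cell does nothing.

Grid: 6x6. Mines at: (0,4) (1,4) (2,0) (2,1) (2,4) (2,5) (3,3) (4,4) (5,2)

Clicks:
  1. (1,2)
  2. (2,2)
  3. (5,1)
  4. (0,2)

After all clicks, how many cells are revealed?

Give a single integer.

Answer: 10

Derivation:
Click 1 (1,2) count=1: revealed 1 new [(1,2)] -> total=1
Click 2 (2,2) count=2: revealed 1 new [(2,2)] -> total=2
Click 3 (5,1) count=1: revealed 1 new [(5,1)] -> total=3
Click 4 (0,2) count=0: revealed 7 new [(0,0) (0,1) (0,2) (0,3) (1,0) (1,1) (1,3)] -> total=10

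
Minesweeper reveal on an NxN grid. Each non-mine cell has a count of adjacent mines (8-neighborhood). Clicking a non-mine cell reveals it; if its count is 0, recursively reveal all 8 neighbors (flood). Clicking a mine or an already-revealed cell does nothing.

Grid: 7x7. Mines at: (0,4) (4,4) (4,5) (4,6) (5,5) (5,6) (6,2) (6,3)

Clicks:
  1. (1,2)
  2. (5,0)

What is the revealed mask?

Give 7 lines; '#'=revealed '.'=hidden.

Click 1 (1,2) count=0: revealed 37 new [(0,0) (0,1) (0,2) (0,3) (0,5) (0,6) (1,0) (1,1) (1,2) (1,3) (1,4) (1,5) (1,6) (2,0) (2,1) (2,2) (2,3) (2,4) (2,5) (2,6) (3,0) (3,1) (3,2) (3,3) (3,4) (3,5) (3,6) (4,0) (4,1) (4,2) (4,3) (5,0) (5,1) (5,2) (5,3) (6,0) (6,1)] -> total=37
Click 2 (5,0) count=0: revealed 0 new [(none)] -> total=37

Answer: ####.##
#######
#######
#######
####...
####...
##.....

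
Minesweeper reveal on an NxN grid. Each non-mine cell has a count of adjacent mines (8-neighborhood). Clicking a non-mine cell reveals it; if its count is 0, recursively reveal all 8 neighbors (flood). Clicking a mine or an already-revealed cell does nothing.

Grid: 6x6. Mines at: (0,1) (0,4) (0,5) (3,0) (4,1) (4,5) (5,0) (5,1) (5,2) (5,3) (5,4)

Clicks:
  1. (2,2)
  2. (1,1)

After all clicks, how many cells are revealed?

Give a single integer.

Answer: 18

Derivation:
Click 1 (2,2) count=0: revealed 18 new [(1,1) (1,2) (1,3) (1,4) (1,5) (2,1) (2,2) (2,3) (2,4) (2,5) (3,1) (3,2) (3,3) (3,4) (3,5) (4,2) (4,3) (4,4)] -> total=18
Click 2 (1,1) count=1: revealed 0 new [(none)] -> total=18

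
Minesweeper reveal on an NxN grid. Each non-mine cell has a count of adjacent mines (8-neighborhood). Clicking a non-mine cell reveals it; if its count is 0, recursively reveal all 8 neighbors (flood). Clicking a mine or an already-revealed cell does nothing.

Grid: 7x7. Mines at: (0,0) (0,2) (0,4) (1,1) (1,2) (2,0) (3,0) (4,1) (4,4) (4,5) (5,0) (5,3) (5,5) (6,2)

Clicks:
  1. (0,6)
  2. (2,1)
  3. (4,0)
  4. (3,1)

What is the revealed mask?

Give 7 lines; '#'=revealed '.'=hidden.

Answer: .....##
...####
.#.####
.#.####
#......
.......
.......

Derivation:
Click 1 (0,6) count=0: revealed 14 new [(0,5) (0,6) (1,3) (1,4) (1,5) (1,6) (2,3) (2,4) (2,5) (2,6) (3,3) (3,4) (3,5) (3,6)] -> total=14
Click 2 (2,1) count=4: revealed 1 new [(2,1)] -> total=15
Click 3 (4,0) count=3: revealed 1 new [(4,0)] -> total=16
Click 4 (3,1) count=3: revealed 1 new [(3,1)] -> total=17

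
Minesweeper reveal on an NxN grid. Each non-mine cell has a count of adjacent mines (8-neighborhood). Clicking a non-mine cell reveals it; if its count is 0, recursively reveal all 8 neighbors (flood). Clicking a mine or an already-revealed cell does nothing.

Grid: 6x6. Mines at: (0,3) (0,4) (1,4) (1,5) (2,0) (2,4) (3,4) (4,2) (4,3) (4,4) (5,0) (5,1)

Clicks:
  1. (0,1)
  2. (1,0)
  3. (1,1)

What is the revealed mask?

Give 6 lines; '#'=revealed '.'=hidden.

Click 1 (0,1) count=0: revealed 6 new [(0,0) (0,1) (0,2) (1,0) (1,1) (1,2)] -> total=6
Click 2 (1,0) count=1: revealed 0 new [(none)] -> total=6
Click 3 (1,1) count=1: revealed 0 new [(none)] -> total=6

Answer: ###...
###...
......
......
......
......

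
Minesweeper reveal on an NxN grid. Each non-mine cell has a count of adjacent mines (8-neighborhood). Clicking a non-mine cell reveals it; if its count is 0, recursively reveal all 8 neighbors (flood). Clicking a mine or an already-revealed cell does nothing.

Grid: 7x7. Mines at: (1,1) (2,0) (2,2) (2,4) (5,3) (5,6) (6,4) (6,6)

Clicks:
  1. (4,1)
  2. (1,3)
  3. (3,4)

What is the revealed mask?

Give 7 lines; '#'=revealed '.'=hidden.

Click 1 (4,1) count=0: revealed 12 new [(3,0) (3,1) (3,2) (4,0) (4,1) (4,2) (5,0) (5,1) (5,2) (6,0) (6,1) (6,2)] -> total=12
Click 2 (1,3) count=2: revealed 1 new [(1,3)] -> total=13
Click 3 (3,4) count=1: revealed 1 new [(3,4)] -> total=14

Answer: .......
...#...
.......
###.#..
###....
###....
###....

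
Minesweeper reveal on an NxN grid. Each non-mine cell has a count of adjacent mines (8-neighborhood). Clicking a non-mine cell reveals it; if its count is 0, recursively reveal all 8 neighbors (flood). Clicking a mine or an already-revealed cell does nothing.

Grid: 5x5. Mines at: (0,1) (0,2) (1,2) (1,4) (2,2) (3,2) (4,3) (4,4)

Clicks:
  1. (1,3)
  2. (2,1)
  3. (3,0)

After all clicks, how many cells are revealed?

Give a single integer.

Answer: 9

Derivation:
Click 1 (1,3) count=4: revealed 1 new [(1,3)] -> total=1
Click 2 (2,1) count=3: revealed 1 new [(2,1)] -> total=2
Click 3 (3,0) count=0: revealed 7 new [(1,0) (1,1) (2,0) (3,0) (3,1) (4,0) (4,1)] -> total=9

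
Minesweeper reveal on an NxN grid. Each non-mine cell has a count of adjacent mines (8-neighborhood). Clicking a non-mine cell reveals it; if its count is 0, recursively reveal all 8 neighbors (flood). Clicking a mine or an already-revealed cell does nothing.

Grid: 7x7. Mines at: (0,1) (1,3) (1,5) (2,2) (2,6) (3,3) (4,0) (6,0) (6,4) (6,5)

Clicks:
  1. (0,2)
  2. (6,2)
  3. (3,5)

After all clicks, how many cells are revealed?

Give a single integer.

Click 1 (0,2) count=2: revealed 1 new [(0,2)] -> total=1
Click 2 (6,2) count=0: revealed 9 new [(4,1) (4,2) (4,3) (5,1) (5,2) (5,3) (6,1) (6,2) (6,3)] -> total=10
Click 3 (3,5) count=1: revealed 1 new [(3,5)] -> total=11

Answer: 11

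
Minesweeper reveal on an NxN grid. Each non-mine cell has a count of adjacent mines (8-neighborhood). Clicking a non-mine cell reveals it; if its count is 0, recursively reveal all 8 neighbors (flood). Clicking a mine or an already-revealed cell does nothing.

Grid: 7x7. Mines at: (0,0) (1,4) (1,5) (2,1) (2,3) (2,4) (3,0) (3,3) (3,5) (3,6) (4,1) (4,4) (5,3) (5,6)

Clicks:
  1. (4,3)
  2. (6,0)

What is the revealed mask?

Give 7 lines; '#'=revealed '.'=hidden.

Answer: .......
.......
.......
.......
...#...
###....
###....

Derivation:
Click 1 (4,3) count=3: revealed 1 new [(4,3)] -> total=1
Click 2 (6,0) count=0: revealed 6 new [(5,0) (5,1) (5,2) (6,0) (6,1) (6,2)] -> total=7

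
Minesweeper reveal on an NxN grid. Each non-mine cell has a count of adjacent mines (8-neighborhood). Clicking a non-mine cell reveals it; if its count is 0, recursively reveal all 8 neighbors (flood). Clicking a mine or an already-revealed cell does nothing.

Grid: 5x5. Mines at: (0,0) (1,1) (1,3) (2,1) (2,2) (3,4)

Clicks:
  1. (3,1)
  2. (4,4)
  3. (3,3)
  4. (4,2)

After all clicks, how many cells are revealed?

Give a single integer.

Answer: 9

Derivation:
Click 1 (3,1) count=2: revealed 1 new [(3,1)] -> total=1
Click 2 (4,4) count=1: revealed 1 new [(4,4)] -> total=2
Click 3 (3,3) count=2: revealed 1 new [(3,3)] -> total=3
Click 4 (4,2) count=0: revealed 6 new [(3,0) (3,2) (4,0) (4,1) (4,2) (4,3)] -> total=9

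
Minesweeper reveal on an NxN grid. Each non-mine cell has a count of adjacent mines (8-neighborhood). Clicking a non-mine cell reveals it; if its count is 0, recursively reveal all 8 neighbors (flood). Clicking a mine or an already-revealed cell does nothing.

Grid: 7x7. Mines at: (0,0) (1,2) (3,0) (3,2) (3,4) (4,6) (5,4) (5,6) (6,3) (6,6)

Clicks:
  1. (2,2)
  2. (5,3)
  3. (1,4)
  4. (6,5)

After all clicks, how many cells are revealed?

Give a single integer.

Answer: 17

Derivation:
Click 1 (2,2) count=2: revealed 1 new [(2,2)] -> total=1
Click 2 (5,3) count=2: revealed 1 new [(5,3)] -> total=2
Click 3 (1,4) count=0: revealed 14 new [(0,3) (0,4) (0,5) (0,6) (1,3) (1,4) (1,5) (1,6) (2,3) (2,4) (2,5) (2,6) (3,5) (3,6)] -> total=16
Click 4 (6,5) count=3: revealed 1 new [(6,5)] -> total=17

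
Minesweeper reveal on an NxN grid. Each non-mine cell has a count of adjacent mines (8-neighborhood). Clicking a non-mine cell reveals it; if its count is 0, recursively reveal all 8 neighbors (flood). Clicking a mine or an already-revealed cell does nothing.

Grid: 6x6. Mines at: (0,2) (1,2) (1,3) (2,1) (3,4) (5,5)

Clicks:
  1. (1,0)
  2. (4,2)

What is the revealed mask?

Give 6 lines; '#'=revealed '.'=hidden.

Click 1 (1,0) count=1: revealed 1 new [(1,0)] -> total=1
Click 2 (4,2) count=0: revealed 14 new [(3,0) (3,1) (3,2) (3,3) (4,0) (4,1) (4,2) (4,3) (4,4) (5,0) (5,1) (5,2) (5,3) (5,4)] -> total=15

Answer: ......
#.....
......
####..
#####.
#####.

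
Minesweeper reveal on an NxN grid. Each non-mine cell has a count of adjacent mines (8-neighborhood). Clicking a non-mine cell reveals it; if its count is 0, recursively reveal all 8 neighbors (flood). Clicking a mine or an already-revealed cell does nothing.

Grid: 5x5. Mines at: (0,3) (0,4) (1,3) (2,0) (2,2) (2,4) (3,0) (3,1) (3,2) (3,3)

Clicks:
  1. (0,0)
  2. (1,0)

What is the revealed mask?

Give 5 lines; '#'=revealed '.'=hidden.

Answer: ###..
###..
.....
.....
.....

Derivation:
Click 1 (0,0) count=0: revealed 6 new [(0,0) (0,1) (0,2) (1,0) (1,1) (1,2)] -> total=6
Click 2 (1,0) count=1: revealed 0 new [(none)] -> total=6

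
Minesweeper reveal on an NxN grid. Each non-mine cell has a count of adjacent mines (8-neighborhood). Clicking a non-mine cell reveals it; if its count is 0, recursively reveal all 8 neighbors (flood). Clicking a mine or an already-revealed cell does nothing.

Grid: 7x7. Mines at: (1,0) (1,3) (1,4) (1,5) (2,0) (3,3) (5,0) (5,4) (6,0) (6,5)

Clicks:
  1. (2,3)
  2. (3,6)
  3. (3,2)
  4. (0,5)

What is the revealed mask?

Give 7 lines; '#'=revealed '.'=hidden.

Click 1 (2,3) count=3: revealed 1 new [(2,3)] -> total=1
Click 2 (3,6) count=0: revealed 11 new [(2,4) (2,5) (2,6) (3,4) (3,5) (3,6) (4,4) (4,5) (4,6) (5,5) (5,6)] -> total=12
Click 3 (3,2) count=1: revealed 1 new [(3,2)] -> total=13
Click 4 (0,5) count=2: revealed 1 new [(0,5)] -> total=14

Answer: .....#.
.......
...####
..#.###
....###
.....##
.......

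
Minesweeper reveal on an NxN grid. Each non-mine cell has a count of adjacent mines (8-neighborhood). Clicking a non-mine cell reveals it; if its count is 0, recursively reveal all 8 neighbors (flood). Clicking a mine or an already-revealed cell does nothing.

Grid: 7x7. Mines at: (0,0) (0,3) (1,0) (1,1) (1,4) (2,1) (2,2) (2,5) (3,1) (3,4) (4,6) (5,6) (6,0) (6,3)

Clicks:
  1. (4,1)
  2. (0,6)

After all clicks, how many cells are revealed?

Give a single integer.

Click 1 (4,1) count=1: revealed 1 new [(4,1)] -> total=1
Click 2 (0,6) count=0: revealed 4 new [(0,5) (0,6) (1,5) (1,6)] -> total=5

Answer: 5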